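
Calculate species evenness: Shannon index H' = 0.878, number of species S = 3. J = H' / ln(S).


ln(3) = 1.09861
J = H' / ln(S) = 0.878 / 1.09861 = 0.799192 ≈ 0.7992

0.7992


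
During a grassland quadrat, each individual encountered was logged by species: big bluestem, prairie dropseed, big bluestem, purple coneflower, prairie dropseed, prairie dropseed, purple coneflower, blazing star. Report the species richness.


Total individuals logged = 8
Distinct species (count of individuals): big bluestem (2), prairie dropseed (3), purple coneflower (2), blazing star (1)
Species richness = number of distinct species = 4

4


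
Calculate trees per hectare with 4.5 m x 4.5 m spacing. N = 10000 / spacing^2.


N = 10000 / 4.5^2 = 10000 / 20.25 = 493.827 ≈ 494 trees/ha

494 trees/ha


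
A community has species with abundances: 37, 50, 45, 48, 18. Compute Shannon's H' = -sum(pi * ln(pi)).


Total N = 37 + 50 + 45 + 48 + 18 = 198
Per-species terms:
  p = 37/198 = 0.186869; ln(p) = -1.677347; p*ln(p) = 0.186869 * (-1.677347) = -0.313444
  p = 50/198 = 0.252525; ln(p) = -1.376245; p*ln(p) = 0.252525 * (-1.376245) = -0.347536
  p = 45/198 = 0.227273; ln(p) = -1.481603; p*ln(p) = 0.227273 * (-1.481603) = -0.336728
  p = 48/198 = 0.242424; ln(p) = -1.417067; p*ln(p) = 0.242424 * (-1.417067) = -0.343531
  p = 18/198 = 0.090909; ln(p) = -2.397896; p*ln(p) = 0.090909 * (-2.397896) = -0.217990
sum(p*ln(p)) = (-0.313444) + (-0.347536) + (-0.336728) + (-0.343531) + (-0.217990) = -1.559229
H' = -(-1.559229) = 1.559229 ≈ 1.5592

1.5592


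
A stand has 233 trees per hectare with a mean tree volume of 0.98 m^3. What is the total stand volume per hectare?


V_stand = 233 * 0.98 = 228.34 ≈ 228.3 m^3/ha

228.3 m^3/ha


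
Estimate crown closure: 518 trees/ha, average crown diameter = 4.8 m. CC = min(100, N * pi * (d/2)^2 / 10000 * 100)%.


(d/2)^2 = (4.8/2)^2 = 2.4^2 = 5.76
Crown area = 3.141593 * 5.76 = 18.0956 m^2
N * area / 10000 * 100 = 518 * 18.0956 / 10000 * 100 = 93.7352
CC = min(100, 93.7352) = 93.7352 ≈ 93.7%

93.7%


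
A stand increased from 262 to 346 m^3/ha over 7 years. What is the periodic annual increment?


PAI = (V2 - V1) / period = (346 - 262) / 7 = 84 / 7 = 12.00 m^3/ha/yr

12.00 m^3/ha/yr


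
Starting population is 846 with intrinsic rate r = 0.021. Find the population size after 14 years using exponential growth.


r*t = 0.021 * 14 = 0.294
exp(0.294) = 1.34178
N = 846 * 1.34178 = 1135.15 ≈ 1135

1135


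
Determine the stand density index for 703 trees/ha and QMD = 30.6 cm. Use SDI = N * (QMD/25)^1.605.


QMD/25 = 30.6/25 = 1.224
(1.224)^1.605 = exp(1.605 * ln(1.224)) = exp(1.605 * 0.202124) = exp(0.324409) = 1.38321
SDI = 703 * 1.38321 = 972.397 ≈ 972

972


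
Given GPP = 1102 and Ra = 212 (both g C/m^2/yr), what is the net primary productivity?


NPP = GPP - Ra = 1102 - 212 = 890 g C/m^2/yr

890 g C/m^2/yr


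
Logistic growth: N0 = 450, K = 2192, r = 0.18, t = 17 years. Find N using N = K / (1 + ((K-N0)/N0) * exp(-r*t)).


(K - N0)/N0 = (2192 - 450)/450 = 1742/450 = 3.87111
r*t = 0.18 * 17 = 3.06; exp(-3.06) = 0.0468877
3.87111 * 0.0468877 = 0.181507
1 + 0.181507 = 1.18151
N = 2192 / 1.18151 = 1855.25 ≈ 1855

1855


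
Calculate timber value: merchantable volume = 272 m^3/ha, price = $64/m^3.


Value = 272 * 64 = $17408/ha

$17408/ha


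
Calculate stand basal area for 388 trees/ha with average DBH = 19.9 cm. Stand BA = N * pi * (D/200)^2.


(D/200)^2 = (19.9/200)^2 = 0.0995^2 = 0.00990025
Individual BA = 3.141593 * 0.00990025 = 0.0311026 m^2
Stand BA = 388 * 0.0311026 = 12.0678 ≈ 12.07 m^2/ha

12.07 m^2/ha


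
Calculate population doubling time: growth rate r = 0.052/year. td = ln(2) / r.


td = ln(2) / 0.052 = 0.693147 / 0.052 = 13.3298 ≈ 13.3 years

13.3 years


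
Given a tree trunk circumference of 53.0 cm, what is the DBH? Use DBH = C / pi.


DBH = C / pi = 53.0 / 3.141593 = 16.8704 ≈ 16.87 cm

16.87 cm


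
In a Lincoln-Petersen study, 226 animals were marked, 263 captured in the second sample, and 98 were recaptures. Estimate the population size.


N = M * C / R = 226 * 263 / 98 = 59438 / 98 = 606.51 ≈ 607

607 individuals


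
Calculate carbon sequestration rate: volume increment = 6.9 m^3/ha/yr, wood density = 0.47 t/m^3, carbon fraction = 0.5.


C = 6.9 * 0.47 * 0.5 = 1.6215 ≈ 1.62 t C/ha/yr

1.62 t C/ha/yr


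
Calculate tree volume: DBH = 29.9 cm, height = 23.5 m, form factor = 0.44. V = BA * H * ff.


(D/200)^2 = (29.9/200)^2 = 0.1495^2 = 0.02235025
BA = 3.141593 * 0.02235025 = 0.0702154 m^2
V = 0.0702154 * 23.5 * 0.44 = 0.726027 ≈ 0.726 m^3

0.726 m^3


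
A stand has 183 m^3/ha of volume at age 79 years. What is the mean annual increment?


MAI = 183 / 79 = 2.3165 ≈ 2.32 m^3/ha/yr

2.32 m^3/ha/yr


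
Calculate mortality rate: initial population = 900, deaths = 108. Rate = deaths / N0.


Mortality rate = 108 / 900 = 0.1200

0.1200


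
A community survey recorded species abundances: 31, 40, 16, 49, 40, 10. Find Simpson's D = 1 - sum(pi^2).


Total N = 31 + 40 + 16 + 49 + 40 + 10 = 186
Per-species terms:
  p = 31/186 = 0.166667; p^2 = 0.166667^2 = 0.027778
  p = 40/186 = 0.215054; p^2 = 0.215054^2 = 0.046248
  p = 16/186 = 0.086022; p^2 = 0.086022^2 = 0.007400
  p = 49/186 = 0.263441; p^2 = 0.263441^2 = 0.069401
  p = 40/186 = 0.215054; p^2 = 0.215054^2 = 0.046248
  p = 10/186 = 0.053763; p^2 = 0.053763^2 = 0.002890
sum(p^2) = 0.027778 + 0.046248 + 0.007400 + 0.069401 + 0.046248 + 0.002890 = 0.199965
D = 1 - 0.199965 = 0.800035 ≈ 0.8000

0.8000


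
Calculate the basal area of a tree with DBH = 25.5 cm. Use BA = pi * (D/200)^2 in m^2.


D/200 = 25.5/200 = 0.1275 m
(D/200)^2 = 0.1275^2 = 0.01625625
BA = 3.141593 * 0.01625625 = 0.0510705 ≈ 0.0511 m^2

0.0511 m^2


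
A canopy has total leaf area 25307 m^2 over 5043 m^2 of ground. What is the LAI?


LAI = 25307 / 5043 = 5.0182 ≈ 5.02

5.02


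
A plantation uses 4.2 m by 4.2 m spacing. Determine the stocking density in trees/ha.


N = 10000 / 4.2^2 = 10000 / 17.64 = 566.893 ≈ 567 trees/ha

567 trees/ha


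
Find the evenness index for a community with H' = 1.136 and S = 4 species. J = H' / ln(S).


ln(4) = 1.38629
J = H' / ln(S) = 1.136 / 1.38629 = 0.819453 ≈ 0.8195

0.8195


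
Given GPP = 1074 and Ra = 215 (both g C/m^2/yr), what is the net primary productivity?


NPP = GPP - Ra = 1074 - 215 = 859 g C/m^2/yr

859 g C/m^2/yr


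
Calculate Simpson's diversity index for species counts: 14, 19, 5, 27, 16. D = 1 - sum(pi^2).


Total N = 14 + 19 + 5 + 27 + 16 = 81
Per-species terms:
  p = 14/81 = 0.172840; p^2 = 0.172840^2 = 0.029874
  p = 19/81 = 0.234568; p^2 = 0.234568^2 = 0.055022
  p = 5/81 = 0.061728; p^2 = 0.061728^2 = 0.003810
  p = 27/81 = 0.333333; p^2 = 0.333333^2 = 0.111111
  p = 16/81 = 0.197531; p^2 = 0.197531^2 = 0.039018
sum(p^2) = 0.029874 + 0.055022 + 0.003810 + 0.111111 + 0.039018 = 0.238835
D = 1 - 0.238835 = 0.761165 ≈ 0.7612

0.7612


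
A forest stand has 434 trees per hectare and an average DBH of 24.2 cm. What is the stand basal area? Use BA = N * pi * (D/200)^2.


(D/200)^2 = (24.2/200)^2 = 0.121^2 = 0.014641
Individual BA = 3.141593 * 0.014641 = 0.0459961 m^2
Stand BA = 434 * 0.0459961 = 19.9623 ≈ 19.96 m^2/ha

19.96 m^2/ha


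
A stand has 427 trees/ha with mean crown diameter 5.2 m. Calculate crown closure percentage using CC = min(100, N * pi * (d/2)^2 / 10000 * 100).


(d/2)^2 = (5.2/2)^2 = 2.6^2 = 6.76
Crown area = 3.141593 * 6.76 = 21.2372 m^2
N * area / 10000 * 100 = 427 * 21.2372 / 10000 * 100 = 90.6828
CC = min(100, 90.6828) = 90.6828 ≈ 90.7%

90.7%


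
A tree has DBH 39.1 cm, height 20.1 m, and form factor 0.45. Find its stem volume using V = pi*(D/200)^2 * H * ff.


(D/200)^2 = (39.1/200)^2 = 0.1955^2 = 0.03822025
BA = 3.141593 * 0.03822025 = 0.120072 m^2
V = 0.120072 * 20.1 * 0.45 = 1.08605 ≈ 1.086 m^3

1.086 m^3


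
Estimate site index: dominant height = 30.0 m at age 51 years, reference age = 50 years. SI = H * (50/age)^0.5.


50/51 = 0.980392
(0.980392)^0.5 = 0.990147
SI = 30.0 * 0.990147 = 29.7044 ≈ 29.7 m

29.7 m


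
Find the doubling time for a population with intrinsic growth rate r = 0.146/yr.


td = ln(2) / 0.146 = 0.693147 / 0.146 = 4.74758 ≈ 4.7 years

4.7 years


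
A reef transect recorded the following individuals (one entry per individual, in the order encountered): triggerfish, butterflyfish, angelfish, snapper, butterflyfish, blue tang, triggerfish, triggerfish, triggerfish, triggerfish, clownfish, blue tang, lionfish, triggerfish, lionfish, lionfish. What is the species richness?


Total individuals logged = 16
Distinct species (count of individuals): triggerfish (6), butterflyfish (2), angelfish (1), snapper (1), blue tang (2), clownfish (1), lionfish (3)
Species richness = number of distinct species = 7

7


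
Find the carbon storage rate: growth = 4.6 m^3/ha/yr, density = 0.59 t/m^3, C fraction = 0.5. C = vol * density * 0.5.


C = 4.6 * 0.59 * 0.5 = 1.357 ≈ 1.36 t C/ha/yr

1.36 t C/ha/yr


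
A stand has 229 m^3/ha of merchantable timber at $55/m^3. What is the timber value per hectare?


Value = 229 * 55 = $12595/ha

$12595/ha


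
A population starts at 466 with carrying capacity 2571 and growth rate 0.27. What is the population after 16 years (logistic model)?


(K - N0)/N0 = (2571 - 466)/466 = 2105/466 = 4.51717
r*t = 0.27 * 16 = 4.32; exp(-4.32) = 0.0132999
4.51717 * 0.0132999 = 0.0600779
1 + 0.0600779 = 1.06008
N = 2571 / 1.06008 = 2425.29 ≈ 2425

2425


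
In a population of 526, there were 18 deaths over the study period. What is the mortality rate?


Mortality rate = 18 / 526 = 0.034221 ≈ 0.0342

0.0342


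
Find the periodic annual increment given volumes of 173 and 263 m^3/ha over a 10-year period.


PAI = (V2 - V1) / period = (263 - 173) / 10 = 90 / 10 = 9.00 m^3/ha/yr

9.00 m^3/ha/yr


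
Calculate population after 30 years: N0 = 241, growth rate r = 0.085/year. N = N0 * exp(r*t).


r*t = 0.085 * 30 = 2.55
exp(2.55) = 12.8071
N = 241 * 12.8071 = 3086.51 ≈ 3087

3087


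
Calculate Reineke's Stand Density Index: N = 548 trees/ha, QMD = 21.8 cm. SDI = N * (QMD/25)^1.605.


QMD/25 = 21.8/25 = 0.872
(0.872)^1.605 = exp(1.605 * ln(0.872)) = exp(1.605 * (-0.136966)) = exp(-0.219830) = 0.802655
SDI = 548 * 0.802655 = 439.855 ≈ 440

440


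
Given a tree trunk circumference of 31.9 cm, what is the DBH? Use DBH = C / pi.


DBH = C / pi = 31.9 / 3.141593 = 10.1541 ≈ 10.15 cm

10.15 cm


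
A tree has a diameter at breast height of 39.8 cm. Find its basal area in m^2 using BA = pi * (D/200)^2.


D/200 = 39.8/200 = 0.199 m
(D/200)^2 = 0.199^2 = 0.039601
BA = 3.141593 * 0.039601 = 0.124410 ≈ 0.1244 m^2

0.1244 m^2


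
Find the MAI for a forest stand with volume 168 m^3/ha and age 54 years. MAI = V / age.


MAI = 168 / 54 = 3.1111 ≈ 3.11 m^3/ha/yr

3.11 m^3/ha/yr


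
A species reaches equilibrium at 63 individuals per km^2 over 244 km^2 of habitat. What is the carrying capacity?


K = 63 * 244 = 15372 individuals

15372 individuals


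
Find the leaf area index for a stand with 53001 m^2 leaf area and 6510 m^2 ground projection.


LAI = 53001 / 6510 = 8.1415 ≈ 8.14

8.14


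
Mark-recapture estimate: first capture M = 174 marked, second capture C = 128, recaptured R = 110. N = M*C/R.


N = M * C / R = 174 * 128 / 110 = 22272 / 110 = 202.47 ≈ 202

202 individuals


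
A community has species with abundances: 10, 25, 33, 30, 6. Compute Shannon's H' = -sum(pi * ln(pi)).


Total N = 10 + 25 + 33 + 30 + 6 = 104
Per-species terms:
  p = 10/104 = 0.096154; ln(p) = -2.341804; p*ln(p) = 0.096154 * (-2.341804) = -0.225174
  p = 25/104 = 0.240385; ln(p) = -1.425513; p*ln(p) = 0.240385 * (-1.425513) = -0.342672
  p = 33/104 = 0.317308; ln(p) = -1.147882; p*ln(p) = 0.317308 * (-1.147882) = -0.364232
  p = 30/104 = 0.288462; ln(p) = -1.243192; p*ln(p) = 0.288462 * (-1.243192) = -0.358614
  p = 6/104 = 0.057692; ln(p) = -2.852637; p*ln(p) = 0.057692 * (-2.852637) = -0.164574
sum(p*ln(p)) = (-0.225174) + (-0.342672) + (-0.364232) + (-0.358614) + (-0.164574) = -1.455266
H' = -(-1.455266) = 1.455266 ≈ 1.4553

1.4553


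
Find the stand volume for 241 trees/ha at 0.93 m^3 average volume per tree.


V_stand = 241 * 0.93 = 224.13 ≈ 224.1 m^3/ha

224.1 m^3/ha


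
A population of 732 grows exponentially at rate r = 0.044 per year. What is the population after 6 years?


r*t = 0.044 * 6 = 0.264
exp(0.264) = 1.30213
N = 732 * 1.30213 = 953.159 ≈ 953

953


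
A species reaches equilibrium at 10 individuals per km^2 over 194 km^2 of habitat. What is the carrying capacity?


K = 10 * 194 = 1940 individuals

1940 individuals


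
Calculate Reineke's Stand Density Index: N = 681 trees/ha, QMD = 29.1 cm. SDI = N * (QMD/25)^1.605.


QMD/25 = 29.1/25 = 1.164
(1.164)^1.605 = exp(1.605 * ln(1.164)) = exp(1.605 * 0.151862) = exp(0.243739) = 1.27601
SDI = 681 * 1.27601 = 868.963 ≈ 869

869


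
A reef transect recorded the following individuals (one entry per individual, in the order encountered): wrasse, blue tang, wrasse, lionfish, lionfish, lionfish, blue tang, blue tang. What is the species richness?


Total individuals logged = 8
Distinct species (count of individuals): wrasse (2), blue tang (3), lionfish (3)
Species richness = number of distinct species = 3

3


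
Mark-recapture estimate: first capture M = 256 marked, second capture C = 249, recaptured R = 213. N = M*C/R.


N = M * C / R = 256 * 249 / 213 = 63744 / 213 = 299.27 ≈ 299

299 individuals


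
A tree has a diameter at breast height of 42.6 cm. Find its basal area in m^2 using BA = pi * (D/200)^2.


D/200 = 42.6/200 = 0.213 m
(D/200)^2 = 0.213^2 = 0.045369
BA = 3.141593 * 0.045369 = 0.142531 ≈ 0.1425 m^2

0.1425 m^2


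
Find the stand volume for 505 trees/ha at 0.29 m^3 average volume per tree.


V_stand = 505 * 0.29 = 146.45 ≈ 146.5 m^3/ha

146.5 m^3/ha


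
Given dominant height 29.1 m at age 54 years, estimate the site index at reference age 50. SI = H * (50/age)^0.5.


50/54 = 0.925926
(0.925926)^0.5 = 0.962250
SI = 29.1 * 0.962250 = 28.0015 ≈ 28.0 m

28.0 m


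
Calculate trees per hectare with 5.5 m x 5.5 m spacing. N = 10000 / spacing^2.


N = 10000 / 5.5^2 = 10000 / 30.25 = 330.579 ≈ 331 trees/ha

331 trees/ha


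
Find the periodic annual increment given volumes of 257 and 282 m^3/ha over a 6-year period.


PAI = (V2 - V1) / period = (282 - 257) / 6 = 25 / 6 = 4.1667 ≈ 4.17 m^3/ha/yr

4.17 m^3/ha/yr


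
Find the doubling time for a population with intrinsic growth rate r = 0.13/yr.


td = ln(2) / 0.13 = 0.693147 / 0.13 = 5.33190 ≈ 5.3 years

5.3 years


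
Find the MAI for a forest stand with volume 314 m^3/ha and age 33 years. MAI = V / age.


MAI = 314 / 33 = 9.5152 ≈ 9.52 m^3/ha/yr

9.52 m^3/ha/yr


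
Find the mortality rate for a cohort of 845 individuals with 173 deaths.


Mortality rate = 173 / 845 = 0.204734 ≈ 0.2047

0.2047


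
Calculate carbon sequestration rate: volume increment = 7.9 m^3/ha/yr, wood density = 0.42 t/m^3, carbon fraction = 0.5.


C = 7.9 * 0.42 * 0.5 = 1.659 ≈ 1.66 t C/ha/yr

1.66 t C/ha/yr


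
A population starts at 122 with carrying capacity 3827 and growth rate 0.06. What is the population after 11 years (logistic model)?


(K - N0)/N0 = (3827 - 122)/122 = 3705/122 = 30.3689
r*t = 0.06 * 11 = 0.66; exp(-0.66) = 0.516851
30.3689 * 0.516851 = 15.6962
1 + 15.6962 = 16.6962
N = 3827 / 16.6962 = 229.214 ≈ 229

229


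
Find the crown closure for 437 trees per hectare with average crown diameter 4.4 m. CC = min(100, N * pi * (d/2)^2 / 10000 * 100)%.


(d/2)^2 = (4.4/2)^2 = 2.2^2 = 4.84
Crown area = 3.141593 * 4.84 = 15.2053 m^2
N * area / 10000 * 100 = 437 * 15.2053 / 10000 * 100 = 66.4472
CC = min(100, 66.4472) = 66.4472 ≈ 66.4%

66.4%


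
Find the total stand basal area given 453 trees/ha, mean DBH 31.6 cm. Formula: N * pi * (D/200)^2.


(D/200)^2 = (31.6/200)^2 = 0.158^2 = 0.024964
Individual BA = 3.141593 * 0.024964 = 0.0784267 m^2
Stand BA = 453 * 0.0784267 = 35.5273 ≈ 35.53 m^2/ha

35.53 m^2/ha


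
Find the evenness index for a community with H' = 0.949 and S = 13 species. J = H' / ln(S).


ln(13) = 2.56495
J = H' / ln(S) = 0.949 / 2.56495 = 0.369988 ≈ 0.3700

0.3700


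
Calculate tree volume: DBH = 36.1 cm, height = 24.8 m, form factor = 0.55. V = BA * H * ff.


(D/200)^2 = (36.1/200)^2 = 0.1805^2 = 0.03258025
BA = 3.141593 * 0.03258025 = 0.102354 m^2
V = 0.102354 * 24.8 * 0.55 = 1.39611 ≈ 1.396 m^3

1.396 m^3


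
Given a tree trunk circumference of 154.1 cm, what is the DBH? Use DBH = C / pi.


DBH = C / pi = 154.1 / 3.141593 = 49.0515 ≈ 49.05 cm

49.05 cm


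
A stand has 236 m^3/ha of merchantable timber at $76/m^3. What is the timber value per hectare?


Value = 236 * 76 = $17936/ha

$17936/ha


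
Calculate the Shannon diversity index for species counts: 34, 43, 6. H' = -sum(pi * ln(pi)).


Total N = 34 + 43 + 6 = 83
Per-species terms:
  p = 34/83 = 0.409639; ln(p) = -0.892479; p*ln(p) = 0.409639 * (-0.892479) = -0.365594
  p = 43/83 = 0.518072; ln(p) = -0.657641; p*ln(p) = 0.518072 * (-0.657641) = -0.340705
  p = 6/83 = 0.072289; ln(p) = -2.627083; p*ln(p) = 0.072289 * (-2.627083) = -0.189909
sum(p*ln(p)) = (-0.365594) + (-0.340705) + (-0.189909) = -0.896208
H' = -(-0.896208) = 0.896208 ≈ 0.8962

0.8962


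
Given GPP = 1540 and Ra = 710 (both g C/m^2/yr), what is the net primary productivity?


NPP = GPP - Ra = 1540 - 710 = 830 g C/m^2/yr

830 g C/m^2/yr


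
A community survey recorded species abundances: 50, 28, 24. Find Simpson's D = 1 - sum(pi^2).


Total N = 50 + 28 + 24 = 102
Per-species terms:
  p = 50/102 = 0.490196; p^2 = 0.490196^2 = 0.240292
  p = 28/102 = 0.274510; p^2 = 0.274510^2 = 0.075356
  p = 24/102 = 0.235294; p^2 = 0.235294^2 = 0.055363
sum(p^2) = 0.240292 + 0.075356 + 0.055363 = 0.371011
D = 1 - 0.371011 = 0.628989 ≈ 0.6290

0.6290


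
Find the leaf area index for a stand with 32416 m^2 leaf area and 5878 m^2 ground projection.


LAI = 32416 / 5878 = 5.5148 ≈ 5.51

5.51


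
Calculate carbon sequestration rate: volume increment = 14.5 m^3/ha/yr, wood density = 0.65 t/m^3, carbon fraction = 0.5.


C = 14.5 * 0.65 * 0.5 = 4.7125 ≈ 4.71 t C/ha/yr

4.71 t C/ha/yr


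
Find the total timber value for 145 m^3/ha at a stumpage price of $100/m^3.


Value = 145 * 100 = $14500/ha

$14500/ha


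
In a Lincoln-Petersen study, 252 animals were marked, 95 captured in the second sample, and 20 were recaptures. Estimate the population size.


N = M * C / R = 252 * 95 / 20 = 23940 / 20 = 1197

1197 individuals


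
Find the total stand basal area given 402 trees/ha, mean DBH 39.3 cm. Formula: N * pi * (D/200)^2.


(D/200)^2 = (39.3/200)^2 = 0.1965^2 = 0.03861225
Individual BA = 3.141593 * 0.03861225 = 0.121304 m^2
Stand BA = 402 * 0.121304 = 48.7642 ≈ 48.76 m^2/ha

48.76 m^2/ha


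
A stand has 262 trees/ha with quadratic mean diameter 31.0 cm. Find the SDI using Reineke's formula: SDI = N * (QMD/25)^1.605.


QMD/25 = 31.0/25 = 1.24
(1.24)^1.605 = exp(1.605 * ln(1.24)) = exp(1.605 * 0.215111) = exp(0.345253) = 1.41235
SDI = 262 * 1.41235 = 370.036 ≈ 370

370


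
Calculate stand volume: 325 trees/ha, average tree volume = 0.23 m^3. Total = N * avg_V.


V_stand = 325 * 0.23 = 74.75 ≈ 74.8 m^3/ha

74.8 m^3/ha


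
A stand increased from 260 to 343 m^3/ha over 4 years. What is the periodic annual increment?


PAI = (V2 - V1) / period = (343 - 260) / 4 = 83 / 4 = 20.75 m^3/ha/yr

20.75 m^3/ha/yr


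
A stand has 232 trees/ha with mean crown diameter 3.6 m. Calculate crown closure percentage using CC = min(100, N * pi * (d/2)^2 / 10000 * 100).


(d/2)^2 = (3.6/2)^2 = 1.8^2 = 3.24
Crown area = 3.141593 * 3.24 = 10.1788 m^2
N * area / 10000 * 100 = 232 * 10.1788 / 10000 * 100 = 23.6148
CC = min(100, 23.6148) = 23.6148 ≈ 23.6%

23.6%


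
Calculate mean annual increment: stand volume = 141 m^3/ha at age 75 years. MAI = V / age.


MAI = 141 / 75 = 1.88 m^3/ha/yr

1.88 m^3/ha/yr


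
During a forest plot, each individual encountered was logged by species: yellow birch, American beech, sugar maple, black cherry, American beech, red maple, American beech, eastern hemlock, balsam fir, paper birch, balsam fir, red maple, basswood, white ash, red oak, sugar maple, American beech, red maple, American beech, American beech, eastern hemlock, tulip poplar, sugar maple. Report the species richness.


Total individuals logged = 23
Distinct species (count of individuals): yellow birch (1), American beech (6), sugar maple (3), black cherry (1), red maple (3), eastern hemlock (2), balsam fir (2), paper birch (1), basswood (1), white ash (1), red oak (1), tulip poplar (1)
Species richness = number of distinct species = 12

12


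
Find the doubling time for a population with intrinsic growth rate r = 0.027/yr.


td = ln(2) / 0.027 = 0.693147 / 0.027 = 25.6721 ≈ 25.7 years

25.7 years


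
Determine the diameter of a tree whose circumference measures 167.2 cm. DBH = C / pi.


DBH = C / pi = 167.2 / 3.141593 = 53.2214 ≈ 53.22 cm

53.22 cm


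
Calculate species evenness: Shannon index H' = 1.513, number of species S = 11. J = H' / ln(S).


ln(11) = 2.39790
J = H' / ln(S) = 1.513 / 2.39790 = 0.630969 ≈ 0.6310

0.6310


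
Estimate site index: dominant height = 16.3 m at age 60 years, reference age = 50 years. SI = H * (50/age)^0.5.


50/60 = 0.833333
(0.833333)^0.5 = 0.912871
SI = 16.3 * 0.912871 = 14.8798 ≈ 14.9 m

14.9 m


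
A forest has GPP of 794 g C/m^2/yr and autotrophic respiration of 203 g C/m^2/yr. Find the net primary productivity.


NPP = GPP - Ra = 794 - 203 = 591 g C/m^2/yr

591 g C/m^2/yr


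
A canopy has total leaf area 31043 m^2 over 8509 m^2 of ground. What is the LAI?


LAI = 31043 / 8509 = 3.6483 ≈ 3.65

3.65


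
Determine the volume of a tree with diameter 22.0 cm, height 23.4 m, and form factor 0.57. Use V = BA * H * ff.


(D/200)^2 = (22.0/200)^2 = 0.11^2 = 0.0121
BA = 3.141593 * 0.0121 = 0.0380133 m^2
V = 0.0380133 * 23.4 * 0.57 = 0.507021 ≈ 0.507 m^3

0.507 m^3


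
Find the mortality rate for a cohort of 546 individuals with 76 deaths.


Mortality rate = 76 / 546 = 0.139194 ≈ 0.1392

0.1392


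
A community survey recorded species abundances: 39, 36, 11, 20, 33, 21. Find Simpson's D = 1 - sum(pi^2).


Total N = 39 + 36 + 11 + 20 + 33 + 21 = 160
Per-species terms:
  p = 39/160 = 0.243750; p^2 = 0.243750^2 = 0.059414
  p = 36/160 = 0.225000; p^2 = 0.225000^2 = 0.050625
  p = 11/160 = 0.068750; p^2 = 0.068750^2 = 0.004727
  p = 20/160 = 0.125000; p^2 = 0.125000^2 = 0.015625
  p = 33/160 = 0.206250; p^2 = 0.206250^2 = 0.042539
  p = 21/160 = 0.131250; p^2 = 0.131250^2 = 0.017227
sum(p^2) = 0.059414 + 0.050625 + 0.004727 + 0.015625 + 0.042539 + 0.017227 = 0.190157
D = 1 - 0.190157 = 0.809843 ≈ 0.8098

0.8098


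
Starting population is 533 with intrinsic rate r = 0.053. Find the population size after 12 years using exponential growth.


r*t = 0.053 * 12 = 0.636
exp(0.636) = 1.88891
N = 533 * 1.88891 = 1006.79 ≈ 1007

1007


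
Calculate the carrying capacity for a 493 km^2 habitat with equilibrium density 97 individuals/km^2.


K = 97 * 493 = 47821 individuals

47821 individuals


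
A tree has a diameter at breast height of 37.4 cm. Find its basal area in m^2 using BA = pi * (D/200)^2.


D/200 = 37.4/200 = 0.187 m
(D/200)^2 = 0.187^2 = 0.034969
BA = 3.141593 * 0.034969 = 0.109858 ≈ 0.1099 m^2

0.1099 m^2


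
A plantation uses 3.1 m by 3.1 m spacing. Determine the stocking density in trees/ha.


N = 10000 / 3.1^2 = 10000 / 9.61 = 1040.58 ≈ 1041 trees/ha

1041 trees/ha


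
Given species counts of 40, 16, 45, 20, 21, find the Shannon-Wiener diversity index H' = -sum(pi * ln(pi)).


Total N = 40 + 16 + 45 + 20 + 21 = 142
Per-species terms:
  p = 40/142 = 0.281690; ln(p) = -1.266948; p*ln(p) = 0.281690 * (-1.266948) = -0.356887
  p = 16/142 = 0.112676; ln(p) = -2.183239; p*ln(p) = 0.112676 * (-2.183239) = -0.245999
  p = 45/142 = 0.316901; ln(p) = -1.149166; p*ln(p) = 0.316901 * (-1.149166) = -0.364172
  p = 20/142 = 0.140845; ln(p) = -1.960095; p*ln(p) = 0.140845 * (-1.960095) = -0.276070
  p = 21/142 = 0.147887; ln(p) = -1.911307; p*ln(p) = 0.147887 * (-1.911307) = -0.282657
sum(p*ln(p)) = (-0.356887) + (-0.245999) + (-0.364172) + (-0.276070) + (-0.282657) = -1.525785
H' = -(-1.525785) = 1.525785 ≈ 1.5258

1.5258


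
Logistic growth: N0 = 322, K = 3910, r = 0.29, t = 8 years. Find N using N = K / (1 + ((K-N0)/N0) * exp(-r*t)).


(K - N0)/N0 = (3910 - 322)/322 = 3588/322 = 11.1429
r*t = 0.29 * 8 = 2.32; exp(-2.32) = 0.0982736
11.1429 * 0.0982736 = 1.09505
1 + 1.09505 = 2.09505
N = 3910 / 2.09505 = 1866.30 ≈ 1866

1866


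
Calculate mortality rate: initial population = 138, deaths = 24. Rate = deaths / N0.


Mortality rate = 24 / 138 = 0.173913 ≈ 0.1739

0.1739


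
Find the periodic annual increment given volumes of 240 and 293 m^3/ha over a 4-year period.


PAI = (V2 - V1) / period = (293 - 240) / 4 = 53 / 4 = 13.25 m^3/ha/yr

13.25 m^3/ha/yr


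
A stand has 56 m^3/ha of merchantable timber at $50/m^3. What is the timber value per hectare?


Value = 56 * 50 = $2800/ha

$2800/ha


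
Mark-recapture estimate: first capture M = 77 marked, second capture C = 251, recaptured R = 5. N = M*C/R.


N = M * C / R = 77 * 251 / 5 = 19327 / 5 = 3865.40 ≈ 3865

3865 individuals


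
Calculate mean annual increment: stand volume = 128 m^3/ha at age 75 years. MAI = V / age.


MAI = 128 / 75 = 1.7067 ≈ 1.71 m^3/ha/yr

1.71 m^3/ha/yr


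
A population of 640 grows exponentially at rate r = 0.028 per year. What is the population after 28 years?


r*t = 0.028 * 28 = 0.784
exp(0.784) = 2.19022
N = 640 * 2.19022 = 1401.74 ≈ 1402

1402


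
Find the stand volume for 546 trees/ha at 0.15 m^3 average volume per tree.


V_stand = 546 * 0.15 = 81.9 m^3/ha

81.9 m^3/ha


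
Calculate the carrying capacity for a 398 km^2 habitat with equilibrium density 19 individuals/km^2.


K = 19 * 398 = 7562 individuals

7562 individuals


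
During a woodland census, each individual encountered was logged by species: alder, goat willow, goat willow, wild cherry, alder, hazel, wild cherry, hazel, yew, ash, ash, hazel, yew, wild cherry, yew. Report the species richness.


Total individuals logged = 15
Distinct species (count of individuals): alder (2), goat willow (2), wild cherry (3), hazel (3), yew (3), ash (2)
Species richness = number of distinct species = 6

6


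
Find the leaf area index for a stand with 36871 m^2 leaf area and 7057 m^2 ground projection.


LAI = 36871 / 7057 = 5.2247 ≈ 5.22

5.22


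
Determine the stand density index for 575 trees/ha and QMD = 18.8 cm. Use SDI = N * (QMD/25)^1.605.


QMD/25 = 18.8/25 = 0.752
(0.752)^1.605 = exp(1.605 * ln(0.752)) = exp(1.605 * (-0.285019)) = exp(-0.457455) = 0.632892
SDI = 575 * 0.632892 = 363.913 ≈ 364

364


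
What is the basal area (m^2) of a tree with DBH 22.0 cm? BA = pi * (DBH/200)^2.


D/200 = 22.0/200 = 0.11 m
(D/200)^2 = 0.11^2 = 0.0121
BA = 3.141593 * 0.0121 = 0.0380133 ≈ 0.0380 m^2

0.0380 m^2


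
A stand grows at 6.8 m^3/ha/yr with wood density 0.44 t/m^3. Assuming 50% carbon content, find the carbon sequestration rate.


C = 6.8 * 0.44 * 0.5 = 1.496 ≈ 1.50 t C/ha/yr

1.50 t C/ha/yr


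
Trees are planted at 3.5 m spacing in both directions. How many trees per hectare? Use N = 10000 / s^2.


N = 10000 / 3.5^2 = 10000 / 12.25 = 816.327 ≈ 816 trees/ha

816 trees/ha


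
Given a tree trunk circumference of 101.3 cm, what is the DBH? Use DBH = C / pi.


DBH = C / pi = 101.3 / 3.141593 = 32.2448 ≈ 32.24 cm

32.24 cm


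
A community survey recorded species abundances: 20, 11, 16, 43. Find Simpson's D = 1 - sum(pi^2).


Total N = 20 + 11 + 16 + 43 = 90
Per-species terms:
  p = 20/90 = 0.222222; p^2 = 0.222222^2 = 0.049383
  p = 11/90 = 0.122222; p^2 = 0.122222^2 = 0.014938
  p = 16/90 = 0.177778; p^2 = 0.177778^2 = 0.031605
  p = 43/90 = 0.477778; p^2 = 0.477778^2 = 0.228272
sum(p^2) = 0.049383 + 0.014938 + 0.031605 + 0.228272 = 0.324198
D = 1 - 0.324198 = 0.675802 ≈ 0.6758

0.6758


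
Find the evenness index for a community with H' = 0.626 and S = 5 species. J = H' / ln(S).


ln(5) = 1.60944
J = H' / ln(S) = 0.626 / 1.60944 = 0.388955 ≈ 0.3890

0.3890


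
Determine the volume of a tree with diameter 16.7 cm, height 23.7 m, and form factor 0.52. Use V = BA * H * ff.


(D/200)^2 = (16.7/200)^2 = 0.0835^2 = 0.00697225
BA = 3.141593 * 0.00697225 = 0.0219040 m^2
V = 0.0219040 * 23.7 * 0.52 = 0.269945 ≈ 0.270 m^3

0.270 m^3


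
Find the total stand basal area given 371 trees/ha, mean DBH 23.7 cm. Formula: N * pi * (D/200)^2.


(D/200)^2 = (23.7/200)^2 = 0.1185^2 = 0.01404225
Individual BA = 3.141593 * 0.01404225 = 0.0441150 m^2
Stand BA = 371 * 0.0441150 = 16.3667 ≈ 16.37 m^2/ha

16.37 m^2/ha


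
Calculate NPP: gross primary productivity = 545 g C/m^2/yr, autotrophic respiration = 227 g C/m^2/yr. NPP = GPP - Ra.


NPP = GPP - Ra = 545 - 227 = 318 g C/m^2/yr

318 g C/m^2/yr


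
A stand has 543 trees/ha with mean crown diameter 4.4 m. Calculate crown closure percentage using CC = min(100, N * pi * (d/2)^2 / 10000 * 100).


(d/2)^2 = (4.4/2)^2 = 2.2^2 = 4.84
Crown area = 3.141593 * 4.84 = 15.2053 m^2
N * area / 10000 * 100 = 543 * 15.2053 / 10000 * 100 = 82.5648
CC = min(100, 82.5648) = 82.5648 ≈ 82.6%

82.6%


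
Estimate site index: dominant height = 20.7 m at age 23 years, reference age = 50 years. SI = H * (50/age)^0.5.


50/23 = 2.17391
(2.17391)^0.5 = 1.47442
SI = 20.7 * 1.47442 = 30.5205 ≈ 30.5 m

30.5 m


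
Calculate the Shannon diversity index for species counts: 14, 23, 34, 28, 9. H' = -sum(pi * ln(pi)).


Total N = 14 + 23 + 34 + 28 + 9 = 108
Per-species terms:
  p = 14/108 = 0.129630; ln(p) = -2.043071; p*ln(p) = 0.129630 * (-2.043071) = -0.264843
  p = 23/108 = 0.212963; ln(p) = -1.546637; p*ln(p) = 0.212963 * (-1.546637) = -0.329376
  p = 34/108 = 0.314815; ln(p) = -1.155770; p*ln(p) = 0.314815 * (-1.155770) = -0.363854
  p = 28/108 = 0.259259; ln(p) = -1.349928; p*ln(p) = 0.259259 * (-1.349928) = -0.349981
  p = 9/108 = 0.083333; ln(p) = -2.484911; p*ln(p) = 0.083333 * (-2.484911) = -0.207075
sum(p*ln(p)) = (-0.264843) + (-0.329376) + (-0.363854) + (-0.349981) + (-0.207075) = -1.515129
H' = -(-1.515129) = 1.515129 ≈ 1.5151

1.5151


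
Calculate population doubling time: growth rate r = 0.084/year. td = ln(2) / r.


td = ln(2) / 0.084 = 0.693147 / 0.084 = 8.25175 ≈ 8.3 years

8.3 years


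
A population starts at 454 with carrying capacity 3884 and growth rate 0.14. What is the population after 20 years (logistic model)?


(K - N0)/N0 = (3884 - 454)/454 = 3430/454 = 7.55507
r*t = 0.14 * 20 = 2.8; exp(-2.8) = 0.0608101
7.55507 * 0.0608101 = 0.459425
1 + 0.459425 = 1.45943
N = 3884 / 1.45943 = 2661.31 ≈ 2661

2661


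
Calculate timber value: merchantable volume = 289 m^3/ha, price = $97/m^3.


Value = 289 * 97 = $28033/ha

$28033/ha


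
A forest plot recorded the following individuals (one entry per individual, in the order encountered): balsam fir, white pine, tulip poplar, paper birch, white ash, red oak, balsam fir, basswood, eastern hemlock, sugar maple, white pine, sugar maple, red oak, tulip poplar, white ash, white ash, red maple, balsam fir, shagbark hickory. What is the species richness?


Total individuals logged = 19
Distinct species (count of individuals): balsam fir (3), white pine (2), tulip poplar (2), paper birch (1), white ash (3), red oak (2), basswood (1), eastern hemlock (1), sugar maple (2), red maple (1), shagbark hickory (1)
Species richness = number of distinct species = 11

11


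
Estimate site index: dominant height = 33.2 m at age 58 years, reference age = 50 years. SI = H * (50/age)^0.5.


50/58 = 0.862069
(0.862069)^0.5 = 0.928477
SI = 33.2 * 0.928477 = 30.8254 ≈ 30.8 m

30.8 m


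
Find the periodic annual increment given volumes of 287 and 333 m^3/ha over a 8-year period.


PAI = (V2 - V1) / period = (333 - 287) / 8 = 46 / 8 = 5.75 m^3/ha/yr

5.75 m^3/ha/yr


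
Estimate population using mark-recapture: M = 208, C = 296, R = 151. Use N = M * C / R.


N = M * C / R = 208 * 296 / 151 = 61568 / 151 = 407.74 ≈ 408

408 individuals


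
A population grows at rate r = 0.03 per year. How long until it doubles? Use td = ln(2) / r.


td = ln(2) / 0.03 = 0.693147 / 0.03 = 23.1049 ≈ 23.1 years

23.1 years


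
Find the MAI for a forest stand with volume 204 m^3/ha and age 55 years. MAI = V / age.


MAI = 204 / 55 = 3.7091 ≈ 3.71 m^3/ha/yr

3.71 m^3/ha/yr


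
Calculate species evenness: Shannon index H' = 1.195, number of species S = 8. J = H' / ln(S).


ln(8) = 2.07944
J = H' / ln(S) = 1.195 / 2.07944 = 0.574674 ≈ 0.5747

0.5747


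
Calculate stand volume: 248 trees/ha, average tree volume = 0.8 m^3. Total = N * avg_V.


V_stand = 248 * 0.8 = 198.4 m^3/ha

198.4 m^3/ha


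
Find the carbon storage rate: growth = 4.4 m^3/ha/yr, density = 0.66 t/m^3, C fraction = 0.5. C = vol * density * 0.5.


C = 4.4 * 0.66 * 0.5 = 1.452 ≈ 1.45 t C/ha/yr

1.45 t C/ha/yr


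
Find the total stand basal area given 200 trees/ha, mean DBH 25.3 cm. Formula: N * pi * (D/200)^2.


(D/200)^2 = (25.3/200)^2 = 0.1265^2 = 0.01600225
Individual BA = 3.141593 * 0.01600225 = 0.0502726 m^2
Stand BA = 200 * 0.0502726 = 10.0545 ≈ 10.05 m^2/ha

10.05 m^2/ha


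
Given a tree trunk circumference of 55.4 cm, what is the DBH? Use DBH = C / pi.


DBH = C / pi = 55.4 / 3.141593 = 17.6344 ≈ 17.63 cm

17.63 cm


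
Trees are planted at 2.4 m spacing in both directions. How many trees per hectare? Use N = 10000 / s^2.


N = 10000 / 2.4^2 = 10000 / 5.76 = 1736.11 ≈ 1736 trees/ha

1736 trees/ha


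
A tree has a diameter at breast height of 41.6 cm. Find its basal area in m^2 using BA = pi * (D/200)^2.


D/200 = 41.6/200 = 0.208 m
(D/200)^2 = 0.208^2 = 0.043264
BA = 3.141593 * 0.043264 = 0.135918 ≈ 0.1359 m^2

0.1359 m^2


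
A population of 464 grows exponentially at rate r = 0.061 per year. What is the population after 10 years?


r*t = 0.061 * 10 = 0.61
exp(0.61) = 1.84043
N = 464 * 1.84043 = 853.960 ≈ 854

854


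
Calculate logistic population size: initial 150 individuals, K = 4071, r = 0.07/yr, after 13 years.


(K - N0)/N0 = (4071 - 150)/150 = 3921/150 = 26.1400
r*t = 0.07 * 13 = 0.91; exp(-0.91) = 0.402524
26.1400 * 0.402524 = 10.5220
1 + 10.5220 = 11.5220
N = 4071 / 11.5220 = 353.324 ≈ 353

353


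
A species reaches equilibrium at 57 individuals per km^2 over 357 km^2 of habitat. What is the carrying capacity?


K = 57 * 357 = 20349 individuals

20349 individuals


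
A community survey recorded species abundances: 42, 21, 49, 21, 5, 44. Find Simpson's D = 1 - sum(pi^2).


Total N = 42 + 21 + 49 + 21 + 5 + 44 = 182
Per-species terms:
  p = 42/182 = 0.230769; p^2 = 0.230769^2 = 0.053254
  p = 21/182 = 0.115385; p^2 = 0.115385^2 = 0.013314
  p = 49/182 = 0.269231; p^2 = 0.269231^2 = 0.072485
  p = 21/182 = 0.115385; p^2 = 0.115385^2 = 0.013314
  p = 5/182 = 0.027473; p^2 = 0.027473^2 = 0.000755
  p = 44/182 = 0.241758; p^2 = 0.241758^2 = 0.058447
sum(p^2) = 0.053254 + 0.013314 + 0.072485 + 0.013314 + 0.000755 + 0.058447 = 0.211569
D = 1 - 0.211569 = 0.788431 ≈ 0.7884

0.7884


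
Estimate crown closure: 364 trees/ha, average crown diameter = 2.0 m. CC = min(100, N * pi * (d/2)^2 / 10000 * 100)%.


(d/2)^2 = (2.0/2)^2 = 1^2 = 1
Crown area = 3.141593 * 1 = 3.14159 m^2
N * area / 10000 * 100 = 364 * 3.14159 / 10000 * 100 = 11.4354
CC = min(100, 11.4354) = 11.4354 ≈ 11.4%

11.4%


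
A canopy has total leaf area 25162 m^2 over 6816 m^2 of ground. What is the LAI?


LAI = 25162 / 6816 = 3.6916 ≈ 3.69

3.69


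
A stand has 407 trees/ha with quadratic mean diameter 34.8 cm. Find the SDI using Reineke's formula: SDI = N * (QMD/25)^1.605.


QMD/25 = 34.8/25 = 1.392
(1.392)^1.605 = exp(1.605 * ln(1.392)) = exp(1.605 * 0.330742) = exp(0.530841) = 1.70036
SDI = 407 * 1.70036 = 692.047 ≈ 692

692


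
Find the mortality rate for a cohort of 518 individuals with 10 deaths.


Mortality rate = 10 / 518 = 0.019305 ≈ 0.0193

0.0193


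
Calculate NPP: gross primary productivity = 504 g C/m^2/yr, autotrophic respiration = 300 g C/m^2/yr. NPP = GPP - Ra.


NPP = GPP - Ra = 504 - 300 = 204 g C/m^2/yr

204 g C/m^2/yr


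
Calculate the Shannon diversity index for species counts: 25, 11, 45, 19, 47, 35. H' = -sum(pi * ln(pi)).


Total N = 25 + 11 + 45 + 19 + 47 + 35 = 182
Per-species terms:
  p = 25/182 = 0.137363; ln(p) = -1.985128; p*ln(p) = 0.137363 * (-1.985128) = -0.272683
  p = 11/182 = 0.060440; ln(p) = -2.806104; p*ln(p) = 0.060440 * (-2.806104) = -0.169601
  p = 45/182 = 0.247253; ln(p) = -1.397343; p*ln(p) = 0.247253 * (-1.397343) = -0.345497
  p = 19/182 = 0.104396; ln(p) = -2.259564; p*ln(p) = 0.104396 * (-2.259564) = -0.235889
  p = 47/182 = 0.258242; ln(p) = -1.353858; p*ln(p) = 0.258242 * (-1.353858) = -0.349623
  p = 35/182 = 0.192308; ln(p) = -1.648657; p*ln(p) = 0.192308 * (-1.648657) = -0.317050
sum(p*ln(p)) = (-0.272683) + (-0.169601) + (-0.345497) + (-0.235889) + (-0.349623) + (-0.317050) = -1.690343
H' = -(-1.690343) = 1.690343 ≈ 1.6903

1.6903


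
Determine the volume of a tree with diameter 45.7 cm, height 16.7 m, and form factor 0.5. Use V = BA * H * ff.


(D/200)^2 = (45.7/200)^2 = 0.2285^2 = 0.05221225
BA = 3.141593 * 0.05221225 = 0.164030 m^2
V = 0.164030 * 16.7 * 0.5 = 1.36965 ≈ 1.370 m^3

1.370 m^3


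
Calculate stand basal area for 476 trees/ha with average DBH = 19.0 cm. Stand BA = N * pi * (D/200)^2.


(D/200)^2 = (19.0/200)^2 = 0.095^2 = 0.009025
Individual BA = 3.141593 * 0.009025 = 0.0283529 m^2
Stand BA = 476 * 0.0283529 = 13.4960 ≈ 13.50 m^2/ha

13.50 m^2/ha


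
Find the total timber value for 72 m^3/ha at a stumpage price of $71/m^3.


Value = 72 * 71 = $5112/ha

$5112/ha


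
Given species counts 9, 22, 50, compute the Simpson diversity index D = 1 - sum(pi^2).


Total N = 9 + 22 + 50 = 81
Per-species terms:
  p = 9/81 = 0.111111; p^2 = 0.111111^2 = 0.012346
  p = 22/81 = 0.271605; p^2 = 0.271605^2 = 0.073769
  p = 50/81 = 0.617284; p^2 = 0.617284^2 = 0.381040
sum(p^2) = 0.012346 + 0.073769 + 0.381040 = 0.467155
D = 1 - 0.467155 = 0.532845 ≈ 0.5328

0.5328


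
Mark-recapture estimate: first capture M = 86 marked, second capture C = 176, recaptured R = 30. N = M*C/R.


N = M * C / R = 86 * 176 / 30 = 15136 / 30 = 504.53 ≈ 505

505 individuals


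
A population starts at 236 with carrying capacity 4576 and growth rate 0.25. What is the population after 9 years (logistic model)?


(K - N0)/N0 = (4576 - 236)/236 = 4340/236 = 18.3898
r*t = 0.25 * 9 = 2.25; exp(-2.25) = 0.105399
18.3898 * 0.105399 = 1.93827
1 + 1.93827 = 2.93827
N = 4576 / 2.93827 = 1557.38 ≈ 1557

1557


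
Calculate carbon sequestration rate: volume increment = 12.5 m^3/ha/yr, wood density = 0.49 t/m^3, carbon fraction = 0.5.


C = 12.5 * 0.49 * 0.5 = 3.0625 ≈ 3.06 t C/ha/yr

3.06 t C/ha/yr


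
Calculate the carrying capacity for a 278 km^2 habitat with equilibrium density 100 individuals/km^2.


K = 100 * 278 = 27800 individuals

27800 individuals


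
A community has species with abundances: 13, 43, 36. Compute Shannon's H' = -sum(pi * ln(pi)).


Total N = 13 + 43 + 36 = 92
Per-species terms:
  p = 13/92 = 0.141304; ln(p) = -1.956842; p*ln(p) = 0.141304 * (-1.956842) = -0.276510
  p = 43/92 = 0.467391; ln(p) = -0.760589; p*ln(p) = 0.467391 * (-0.760589) = -0.355492
  p = 36/92 = 0.391304; ln(p) = -0.938271; p*ln(p) = 0.391304 * (-0.938271) = -0.367149
sum(p*ln(p)) = (-0.276510) + (-0.355492) + (-0.367149) = -0.999151
H' = -(-0.999151) = 0.999151 ≈ 0.9992

0.9992
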